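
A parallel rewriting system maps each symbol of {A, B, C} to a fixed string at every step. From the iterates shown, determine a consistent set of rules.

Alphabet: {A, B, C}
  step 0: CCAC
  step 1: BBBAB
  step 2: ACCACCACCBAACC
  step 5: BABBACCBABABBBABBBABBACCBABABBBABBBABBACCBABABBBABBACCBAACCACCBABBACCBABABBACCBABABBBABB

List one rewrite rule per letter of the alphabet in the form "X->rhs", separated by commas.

  step 1 ⇒ step 2: BBBAB ⇒ ACC·ACC·ACC·BA·ACC
    A ↦ BA
    B ↦ ACC
  step 0 ⇒ step 1: CCAC ⇒ B·B·BA·B
    C ↦ B

A->BA, B->ACC, C->B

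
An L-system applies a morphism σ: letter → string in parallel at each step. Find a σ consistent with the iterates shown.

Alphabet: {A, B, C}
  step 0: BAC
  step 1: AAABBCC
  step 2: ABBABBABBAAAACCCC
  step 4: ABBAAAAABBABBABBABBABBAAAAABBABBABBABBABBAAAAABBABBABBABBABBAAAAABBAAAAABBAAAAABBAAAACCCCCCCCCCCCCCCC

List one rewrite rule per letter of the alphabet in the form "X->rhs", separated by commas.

A->ABB, B->AA, C->CC

  step 1 ⇒ step 2: AAABBCC ⇒ ABB·ABB·ABB·AA·AA·CC·CC
    A ↦ ABB
    B ↦ AA
    C ↦ CC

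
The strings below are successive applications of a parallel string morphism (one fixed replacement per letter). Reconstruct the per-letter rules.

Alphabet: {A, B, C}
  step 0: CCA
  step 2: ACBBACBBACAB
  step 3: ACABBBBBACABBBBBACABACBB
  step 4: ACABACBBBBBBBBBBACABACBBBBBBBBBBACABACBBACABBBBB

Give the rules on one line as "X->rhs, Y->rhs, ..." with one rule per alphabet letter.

  step 3 ⇒ step 4: ACABBBBBACABBBBBACABACBB ⇒ AC·AB·AC·BB·BB·BB·BB·BB·AC·AB·AC·BB·BB·BB·BB·BB·AC·AB·AC·BB·AC·AB·BB·BB
    A ↦ AC
    B ↦ BB
    C ↦ AB

A->AC, B->BB, C->AB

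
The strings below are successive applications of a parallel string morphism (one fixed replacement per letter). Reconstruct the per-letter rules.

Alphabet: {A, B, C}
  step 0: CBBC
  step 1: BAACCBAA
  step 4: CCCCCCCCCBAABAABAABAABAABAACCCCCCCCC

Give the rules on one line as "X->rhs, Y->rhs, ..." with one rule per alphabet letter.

  step 0 ⇒ step 1: CBBC ⇒ BAA·C·C·BAA
    B ↦ C
    C ↦ BAA
    A ↦ C  (constrained at step 1)

A->C, B->C, C->BAA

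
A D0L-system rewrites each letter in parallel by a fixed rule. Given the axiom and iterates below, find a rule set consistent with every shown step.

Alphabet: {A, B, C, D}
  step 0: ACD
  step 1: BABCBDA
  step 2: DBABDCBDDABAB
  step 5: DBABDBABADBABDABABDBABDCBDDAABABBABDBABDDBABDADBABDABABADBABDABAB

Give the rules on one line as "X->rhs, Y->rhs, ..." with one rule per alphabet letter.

  step 1 ⇒ step 2: BABCBDA ⇒ D·BAB·D·CBD·D·A·BAB
    A ↦ BAB
    B ↦ D
    C ↦ CBD
    D ↦ A

A->BAB, B->D, C->CBD, D->A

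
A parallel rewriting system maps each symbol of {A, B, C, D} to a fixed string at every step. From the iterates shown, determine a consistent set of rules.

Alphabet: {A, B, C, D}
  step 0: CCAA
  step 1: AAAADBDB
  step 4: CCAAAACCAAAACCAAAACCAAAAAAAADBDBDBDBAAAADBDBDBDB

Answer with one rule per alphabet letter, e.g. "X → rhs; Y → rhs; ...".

A->DB, B->CC, C->AA, D->B

  step 0 ⇒ step 1: CCAA ⇒ AA·AA·DB·DB
    A ↦ DB
    C ↦ AA
    B ↦ CC  (constrained at step 1)
    D ↦ B  (constrained at step 1)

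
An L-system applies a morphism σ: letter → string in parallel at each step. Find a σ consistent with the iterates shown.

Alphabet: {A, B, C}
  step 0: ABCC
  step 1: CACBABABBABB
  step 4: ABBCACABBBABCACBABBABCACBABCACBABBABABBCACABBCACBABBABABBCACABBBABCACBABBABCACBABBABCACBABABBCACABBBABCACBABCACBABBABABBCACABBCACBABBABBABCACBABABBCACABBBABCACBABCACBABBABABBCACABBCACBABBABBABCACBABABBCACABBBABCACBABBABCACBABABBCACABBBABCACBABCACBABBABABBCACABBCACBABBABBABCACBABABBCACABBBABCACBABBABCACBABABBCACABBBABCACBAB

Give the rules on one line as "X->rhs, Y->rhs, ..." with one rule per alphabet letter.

A->CAC, B->BAB, C->ABB

  step 0 ⇒ step 1: ABCC ⇒ CAC·BAB·ABB·ABB
    A ↦ CAC
    B ↦ BAB
    C ↦ ABB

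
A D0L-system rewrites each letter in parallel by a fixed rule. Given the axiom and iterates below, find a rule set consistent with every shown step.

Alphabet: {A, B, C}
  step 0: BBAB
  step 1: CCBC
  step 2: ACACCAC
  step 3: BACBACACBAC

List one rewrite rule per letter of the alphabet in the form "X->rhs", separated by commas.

A->B, B->C, C->AC

  step 2 ⇒ step 3: ACACCAC ⇒ B·AC·B·AC·AC·B·AC
    A ↦ B
    C ↦ AC
  step 0 ⇒ step 1: BBAB ⇒ C·C·B·C
    B ↦ C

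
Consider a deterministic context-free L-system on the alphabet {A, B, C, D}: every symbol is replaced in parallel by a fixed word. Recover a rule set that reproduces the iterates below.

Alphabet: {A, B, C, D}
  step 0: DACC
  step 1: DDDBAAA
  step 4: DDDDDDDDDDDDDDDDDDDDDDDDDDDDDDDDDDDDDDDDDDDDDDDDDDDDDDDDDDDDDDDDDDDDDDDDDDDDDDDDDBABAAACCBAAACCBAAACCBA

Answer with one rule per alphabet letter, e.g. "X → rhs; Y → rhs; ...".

  step 0 ⇒ step 1: DACC ⇒ DDD·BA·A·A
    A ↦ BA
    C ↦ A
    D ↦ DDD
    B ↦ CC  (constrained at step 1)

A->BA, B->CC, C->A, D->DDD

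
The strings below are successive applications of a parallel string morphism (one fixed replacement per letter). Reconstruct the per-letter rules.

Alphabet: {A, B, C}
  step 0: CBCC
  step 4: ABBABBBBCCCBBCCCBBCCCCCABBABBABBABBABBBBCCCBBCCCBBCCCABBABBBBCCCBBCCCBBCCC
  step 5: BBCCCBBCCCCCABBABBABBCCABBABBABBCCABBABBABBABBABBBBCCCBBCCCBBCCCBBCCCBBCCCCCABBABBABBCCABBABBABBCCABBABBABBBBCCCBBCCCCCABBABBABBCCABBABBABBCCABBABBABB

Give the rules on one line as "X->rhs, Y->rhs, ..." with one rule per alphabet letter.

A->BBC, B->C, C->ABB

  step 4 ⇒ step 5: ABBABBBBCCCBBCCCBBCCCCCABBABBABBABBABBBBCCCBBCCCBBCCCABBABBBBCCCBBCCCBBCCC ⇒ BBC·C·C·BBC·C·C·C·C·ABB·ABB·ABB·C·C·ABB·ABB·ABB·C·C·ABB·ABB·ABB·ABB·ABB·BBC·C·C·BBC·C·C·BBC·C·C·BBC·C·C·BBC·C·C·C·C·ABB·ABB·ABB·C·C·ABB·ABB·ABB·C·C·ABB·ABB·ABB·BBC·C·C·BBC·C·C·C·C·ABB·ABB·ABB·C·C·ABB·ABB·ABB·C·C·ABB·ABB·ABB
    A ↦ BBC
    B ↦ C
    C ↦ ABB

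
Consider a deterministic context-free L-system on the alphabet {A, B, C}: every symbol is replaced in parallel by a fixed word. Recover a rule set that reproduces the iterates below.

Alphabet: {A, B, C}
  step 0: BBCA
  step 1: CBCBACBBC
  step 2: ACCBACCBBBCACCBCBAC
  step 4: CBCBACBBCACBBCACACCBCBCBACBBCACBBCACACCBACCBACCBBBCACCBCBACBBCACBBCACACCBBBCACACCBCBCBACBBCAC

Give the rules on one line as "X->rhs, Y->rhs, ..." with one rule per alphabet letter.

A->BBC, B->CB, C->AC

  step 1 ⇒ step 2: CBCBACBBC ⇒ AC·CB·AC·CB·BBC·AC·CB·CB·AC
    A ↦ BBC
    B ↦ CB
    C ↦ AC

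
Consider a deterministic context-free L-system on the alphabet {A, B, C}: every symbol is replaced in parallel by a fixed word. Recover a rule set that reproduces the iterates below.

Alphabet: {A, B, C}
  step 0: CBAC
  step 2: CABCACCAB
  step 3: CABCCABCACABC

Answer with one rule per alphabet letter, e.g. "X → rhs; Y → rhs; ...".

A->B, B->C, C->CA

  step 2 ⇒ step 3: CABCACCAB ⇒ CA·B·C·CA·B·CA·CA·B·C
    A ↦ B
    B ↦ C
    C ↦ CA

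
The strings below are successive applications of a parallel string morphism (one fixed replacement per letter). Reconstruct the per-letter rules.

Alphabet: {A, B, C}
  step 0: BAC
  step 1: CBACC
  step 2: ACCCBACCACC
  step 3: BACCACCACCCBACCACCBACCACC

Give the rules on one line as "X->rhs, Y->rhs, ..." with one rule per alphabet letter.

  step 2 ⇒ step 3: ACCCBACCACC ⇒ B·ACC·ACC·ACC·C·B·ACC·ACC·B·ACC·ACC
    A ↦ B
    B ↦ C
    C ↦ ACC

A->B, B->C, C->ACC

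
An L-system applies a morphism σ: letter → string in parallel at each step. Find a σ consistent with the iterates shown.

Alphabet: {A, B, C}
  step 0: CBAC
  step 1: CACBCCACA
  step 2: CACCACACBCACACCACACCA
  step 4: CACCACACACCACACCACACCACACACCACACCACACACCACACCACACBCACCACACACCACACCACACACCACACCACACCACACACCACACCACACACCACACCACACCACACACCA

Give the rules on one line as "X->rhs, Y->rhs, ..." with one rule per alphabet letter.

A->CCA, B->CB, C->CA

  step 1 ⇒ step 2: CACBCCACA ⇒ CA·CCA·CA·CB·CA·CA·CCA·CA·CCA
    A ↦ CCA
    B ↦ CB
    C ↦ CA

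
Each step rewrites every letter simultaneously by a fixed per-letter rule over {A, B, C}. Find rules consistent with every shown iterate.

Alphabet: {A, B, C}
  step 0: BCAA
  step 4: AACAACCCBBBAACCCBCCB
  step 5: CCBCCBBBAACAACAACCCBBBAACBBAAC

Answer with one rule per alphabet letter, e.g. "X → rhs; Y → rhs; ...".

A->C, B->AAC, C->B

  step 4 ⇒ step 5: AACAACCCBBBAACCCBCCB ⇒ C·C·B·C·C·B·B·B·AAC·AAC·AAC·C·C·B·B·B·AAC·B·B·AAC
    A ↦ C
    B ↦ AAC
    C ↦ B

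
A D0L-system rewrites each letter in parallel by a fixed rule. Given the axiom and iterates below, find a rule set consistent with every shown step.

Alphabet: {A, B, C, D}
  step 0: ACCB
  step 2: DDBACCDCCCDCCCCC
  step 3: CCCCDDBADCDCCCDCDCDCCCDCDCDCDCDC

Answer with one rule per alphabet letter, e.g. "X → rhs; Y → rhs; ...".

  step 2 ⇒ step 3: DDBACCDCCCDCCCCC ⇒ CC·CC·DD·BA·DC·DC·CC·DC·DC·DC·CC·DC·DC·DC·DC·DC
    A ↦ BA
    B ↦ DD
    C ↦ DC
    D ↦ CC

A->BA, B->DD, C->DC, D->CC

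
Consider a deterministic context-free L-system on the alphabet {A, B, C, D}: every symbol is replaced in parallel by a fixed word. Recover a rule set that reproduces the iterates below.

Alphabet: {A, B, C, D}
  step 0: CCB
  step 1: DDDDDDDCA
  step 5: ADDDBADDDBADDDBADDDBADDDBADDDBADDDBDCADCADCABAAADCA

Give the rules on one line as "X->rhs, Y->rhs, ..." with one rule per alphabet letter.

  step 0 ⇒ step 1: CCB ⇒ DDD·DDD·DCA
    B ↦ DCA
    C ↦ DDD
    A ↦ B  (constrained at step 1)
    D ↦ A  (constrained at step 1)

A->B, B->DCA, C->DDD, D->A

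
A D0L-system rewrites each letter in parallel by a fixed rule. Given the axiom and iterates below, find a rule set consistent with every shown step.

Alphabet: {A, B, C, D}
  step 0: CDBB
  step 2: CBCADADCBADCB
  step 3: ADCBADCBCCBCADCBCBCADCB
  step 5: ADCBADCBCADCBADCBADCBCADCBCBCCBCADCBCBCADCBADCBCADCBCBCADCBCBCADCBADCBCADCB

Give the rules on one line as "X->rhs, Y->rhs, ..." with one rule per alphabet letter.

A->CB, B->CB, C->AD, D->C

  step 2 ⇒ step 3: CBCADADCBADCB ⇒ AD·CB·AD·CB·C·CB·C·AD·CB·CB·C·AD·CB
    A ↦ CB
    B ↦ CB
    C ↦ AD
    D ↦ C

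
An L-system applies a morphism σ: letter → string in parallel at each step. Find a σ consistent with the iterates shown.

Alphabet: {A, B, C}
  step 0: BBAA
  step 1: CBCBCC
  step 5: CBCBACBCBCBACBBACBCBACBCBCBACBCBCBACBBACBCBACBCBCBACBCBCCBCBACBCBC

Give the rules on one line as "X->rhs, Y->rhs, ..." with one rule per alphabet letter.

  step 0 ⇒ step 1: BBAA ⇒ CB·CB·C·C
    A ↦ C
    B ↦ CB
    C ↦ BA  (constrained at step 1)

A->C, B->CB, C->BA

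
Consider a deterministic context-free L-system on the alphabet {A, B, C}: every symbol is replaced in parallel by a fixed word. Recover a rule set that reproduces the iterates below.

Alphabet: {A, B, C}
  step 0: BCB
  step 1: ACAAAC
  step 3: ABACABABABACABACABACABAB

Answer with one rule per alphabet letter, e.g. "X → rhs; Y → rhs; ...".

A->AB, B->AC, C->AA

  step 0 ⇒ step 1: BCB ⇒ AC·AA·AC
    B ↦ AC
    C ↦ AA
    A ↦ AB  (constrained at step 1)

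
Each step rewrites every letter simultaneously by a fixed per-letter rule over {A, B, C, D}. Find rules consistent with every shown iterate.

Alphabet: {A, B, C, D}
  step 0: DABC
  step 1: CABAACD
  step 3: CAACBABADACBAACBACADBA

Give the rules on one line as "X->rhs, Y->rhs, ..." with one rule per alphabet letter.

  step 0 ⇒ step 1: DABC ⇒ CA·BA·AC·D
    A ↦ BA
    B ↦ AC
    C ↦ D
    D ↦ CA

A->BA, B->AC, C->D, D->CA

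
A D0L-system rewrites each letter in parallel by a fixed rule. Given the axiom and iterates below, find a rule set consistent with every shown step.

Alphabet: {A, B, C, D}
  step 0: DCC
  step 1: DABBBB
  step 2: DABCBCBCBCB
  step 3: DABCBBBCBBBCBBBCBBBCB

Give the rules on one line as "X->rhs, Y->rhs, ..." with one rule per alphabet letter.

  step 2 ⇒ step 3: DABCBCBCBCB ⇒ DA·B·CB·BB·CB·BB·CB·BB·CB·BB·CB
    A ↦ B
    B ↦ CB
    C ↦ BB
    D ↦ DA

A->B, B->CB, C->BB, D->DA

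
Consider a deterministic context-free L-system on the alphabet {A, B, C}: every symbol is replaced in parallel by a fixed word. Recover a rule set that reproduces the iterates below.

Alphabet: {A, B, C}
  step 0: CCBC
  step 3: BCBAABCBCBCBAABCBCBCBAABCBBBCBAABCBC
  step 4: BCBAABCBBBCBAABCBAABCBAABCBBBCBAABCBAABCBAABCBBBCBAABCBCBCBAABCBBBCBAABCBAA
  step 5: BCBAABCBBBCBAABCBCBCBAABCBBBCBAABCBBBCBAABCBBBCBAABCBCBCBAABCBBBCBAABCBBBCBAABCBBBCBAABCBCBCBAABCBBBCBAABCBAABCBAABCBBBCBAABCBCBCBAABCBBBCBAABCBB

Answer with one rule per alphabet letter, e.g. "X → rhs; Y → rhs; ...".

A->B, B->BC, C->BAA

  step 4 ⇒ step 5: BCBAABCBBBCBAABCBAABCBAABCBBBCBAABCBAABCBAABCBBBCBAABCBCBCBAABCBBBCBAABCBAA ⇒ BC·BAA·BC·B·B·BC·BAA·BC·BC·BC·BAA·BC·B·B·BC·BAA·BC·B·B·BC·BAA·BC·B·B·BC·BAA·BC·BC·BC·BAA·BC·B·B·BC·BAA·BC·B·B·BC·BAA·BC·B·B·BC·BAA·BC·BC·BC·BAA·BC·B·B·BC·BAA·BC·BAA·BC·BAA·BC·B·B·BC·BAA·BC·BC·BC·BAA·BC·B·B·BC·BAA·BC·B·B
    A ↦ B
    B ↦ BC
    C ↦ BAA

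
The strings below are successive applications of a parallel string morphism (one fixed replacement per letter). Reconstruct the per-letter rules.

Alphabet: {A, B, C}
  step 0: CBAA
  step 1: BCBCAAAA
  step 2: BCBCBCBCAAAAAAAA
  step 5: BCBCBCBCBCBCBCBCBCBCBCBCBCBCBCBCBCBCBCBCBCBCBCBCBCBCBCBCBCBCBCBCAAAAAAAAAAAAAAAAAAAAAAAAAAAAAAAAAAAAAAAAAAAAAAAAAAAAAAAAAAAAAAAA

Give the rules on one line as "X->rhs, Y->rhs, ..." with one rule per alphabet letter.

  step 1 ⇒ step 2: BCBCAAAA ⇒ BC·BC·BC·BC·AA·AA·AA·AA
    A ↦ AA
    B ↦ BC
    C ↦ BC

A->AA, B->BC, C->BC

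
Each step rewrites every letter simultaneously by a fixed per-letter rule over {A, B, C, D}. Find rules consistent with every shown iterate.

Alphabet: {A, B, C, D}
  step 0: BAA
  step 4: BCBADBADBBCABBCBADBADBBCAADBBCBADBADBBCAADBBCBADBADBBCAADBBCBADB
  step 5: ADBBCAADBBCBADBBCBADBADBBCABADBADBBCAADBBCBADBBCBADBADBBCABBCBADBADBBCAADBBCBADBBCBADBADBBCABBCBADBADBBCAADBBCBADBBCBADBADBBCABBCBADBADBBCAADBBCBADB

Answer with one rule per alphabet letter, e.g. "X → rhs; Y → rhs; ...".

  step 4 ⇒ step 5: BCBADBADBBCABBCBADBADBBCAADBBCBADBADBBCAADBBCBADBADBBCAADBBCBADB ⇒ ADB·BCA·ADB·B·CB·ADB·B·CB·ADB·ADB·BCA·B·ADB·ADB·BCA·ADB·B·CB·ADB·B·CB·ADB·ADB·BCA·B·B·CB·ADB·ADB·BCA·ADB·B·CB·ADB·B·CB·ADB·ADB·BCA·B·B·CB·ADB·ADB·BCA·ADB·B·CB·ADB·B·CB·ADB·ADB·BCA·B·B·CB·ADB·ADB·BCA·ADB·B·CB·ADB
    A ↦ B
    B ↦ ADB
    C ↦ BCA
    D ↦ CB

A->B, B->ADB, C->BCA, D->CB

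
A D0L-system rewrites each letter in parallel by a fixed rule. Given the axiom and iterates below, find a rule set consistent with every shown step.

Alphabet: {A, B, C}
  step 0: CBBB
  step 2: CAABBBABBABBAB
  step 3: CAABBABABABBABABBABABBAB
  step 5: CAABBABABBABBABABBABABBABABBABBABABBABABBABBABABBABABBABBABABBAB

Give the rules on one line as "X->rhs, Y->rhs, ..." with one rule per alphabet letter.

A->B, B->AB, C->CAA

  step 2 ⇒ step 3: CAABBBABBABBAB ⇒ CAA·B·B·AB·AB·AB·B·AB·AB·B·AB·AB·B·AB
    A ↦ B
    B ↦ AB
    C ↦ CAA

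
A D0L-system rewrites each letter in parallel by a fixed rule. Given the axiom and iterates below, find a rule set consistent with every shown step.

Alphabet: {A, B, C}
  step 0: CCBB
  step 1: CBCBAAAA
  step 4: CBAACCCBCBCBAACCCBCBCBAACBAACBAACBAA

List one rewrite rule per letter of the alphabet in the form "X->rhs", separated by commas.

A->C, B->AA, C->CB

  step 0 ⇒ step 1: CCBB ⇒ CB·CB·AA·AA
    B ↦ AA
    C ↦ CB
    A ↦ C  (constrained at step 1)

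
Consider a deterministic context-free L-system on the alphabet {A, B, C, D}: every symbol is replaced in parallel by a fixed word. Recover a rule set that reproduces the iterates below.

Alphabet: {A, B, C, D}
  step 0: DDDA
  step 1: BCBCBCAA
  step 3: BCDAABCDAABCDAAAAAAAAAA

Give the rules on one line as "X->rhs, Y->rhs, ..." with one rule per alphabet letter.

  step 0 ⇒ step 1: DDDA ⇒ BC·BC·BC·AA
    A ↦ AA
    D ↦ BC
    B ↦ D  (constrained at step 1)
    C ↦ BA  (constrained at step 1)

A->AA, B->D, C->BA, D->BC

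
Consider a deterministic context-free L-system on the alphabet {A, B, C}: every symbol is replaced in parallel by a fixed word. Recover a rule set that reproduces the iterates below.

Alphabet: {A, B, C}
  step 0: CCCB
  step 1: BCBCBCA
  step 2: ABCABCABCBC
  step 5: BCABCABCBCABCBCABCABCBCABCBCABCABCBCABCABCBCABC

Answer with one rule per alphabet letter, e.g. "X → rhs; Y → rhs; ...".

A->BC, B->A, C->BC

  step 1 ⇒ step 2: BCBCBCA ⇒ A·BC·A·BC·A·BC·BC
    A ↦ BC
    B ↦ A
    C ↦ BC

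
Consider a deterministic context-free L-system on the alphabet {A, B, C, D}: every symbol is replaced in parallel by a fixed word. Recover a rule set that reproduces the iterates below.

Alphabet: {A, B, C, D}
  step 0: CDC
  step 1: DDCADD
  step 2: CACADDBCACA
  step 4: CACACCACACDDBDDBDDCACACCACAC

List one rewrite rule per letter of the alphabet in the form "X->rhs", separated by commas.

A->B, B->C, C->DD, D->CA

  step 1 ⇒ step 2: DDCADD ⇒ CA·CA·DD·B·CA·CA
    A ↦ B
    C ↦ DD
    D ↦ CA
    B ↦ C  (constrained at step 2)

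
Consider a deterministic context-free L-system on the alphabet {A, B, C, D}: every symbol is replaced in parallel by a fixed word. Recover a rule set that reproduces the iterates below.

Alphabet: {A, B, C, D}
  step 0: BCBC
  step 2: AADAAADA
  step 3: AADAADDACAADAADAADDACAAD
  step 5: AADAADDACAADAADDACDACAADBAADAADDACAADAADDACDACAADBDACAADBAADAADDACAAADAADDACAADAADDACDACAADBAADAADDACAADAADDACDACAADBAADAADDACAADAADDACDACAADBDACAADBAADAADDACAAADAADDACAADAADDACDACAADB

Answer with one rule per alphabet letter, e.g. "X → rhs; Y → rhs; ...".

  step 2 ⇒ step 3: AADAAADA ⇒ AAD·AAD·DAC·AAD·AAD·AAD·DAC·AAD
    A ↦ AAD
    D ↦ DAC
    B ↦ A  (constrained at step 0)
    C ↦ B  (constrained at step 0)

A->AAD, B->A, C->B, D->DAC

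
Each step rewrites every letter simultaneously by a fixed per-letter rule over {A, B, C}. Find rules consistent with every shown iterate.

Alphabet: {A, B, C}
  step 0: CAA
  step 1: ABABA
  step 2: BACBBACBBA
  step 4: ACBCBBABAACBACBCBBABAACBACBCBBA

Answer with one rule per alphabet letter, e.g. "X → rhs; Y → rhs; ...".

  step 1 ⇒ step 2: ABABA ⇒ BA·CB·BA·CB·BA
    A ↦ BA
    B ↦ CB
  step 0 ⇒ step 1: CAA ⇒ A·BA·BA
    C ↦ A

A->BA, B->CB, C->A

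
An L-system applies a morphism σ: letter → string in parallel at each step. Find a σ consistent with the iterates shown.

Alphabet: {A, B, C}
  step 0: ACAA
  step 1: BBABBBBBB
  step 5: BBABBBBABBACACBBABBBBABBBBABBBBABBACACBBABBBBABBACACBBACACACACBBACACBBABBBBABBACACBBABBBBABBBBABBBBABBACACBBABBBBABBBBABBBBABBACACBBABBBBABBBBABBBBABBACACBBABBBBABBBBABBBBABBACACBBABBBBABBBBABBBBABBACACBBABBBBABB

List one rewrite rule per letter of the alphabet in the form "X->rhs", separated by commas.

  step 0 ⇒ step 1: ACAA ⇒ BB·ABB·BB·BB
    A ↦ BB
    C ↦ ABB
    B ↦ AC  (constrained at step 1)

A->BB, B->AC, C->ABB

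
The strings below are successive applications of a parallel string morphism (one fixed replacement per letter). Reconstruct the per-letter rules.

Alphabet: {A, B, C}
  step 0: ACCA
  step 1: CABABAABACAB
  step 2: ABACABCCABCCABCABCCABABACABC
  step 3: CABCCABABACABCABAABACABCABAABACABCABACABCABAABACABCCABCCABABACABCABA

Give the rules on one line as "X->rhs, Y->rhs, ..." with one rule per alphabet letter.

A->CAB, B->C, C->ABA

  step 2 ⇒ step 3: ABACABCCABCCABCABCCABABACABC ⇒ CAB·C·CAB·ABA·CAB·C·ABA·ABA·CAB·C·ABA·ABA·CAB·C·ABA·CAB·C·ABA·ABA·CAB·C·CAB·C·CAB·ABA·CAB·C·ABA
    A ↦ CAB
    B ↦ C
    C ↦ ABA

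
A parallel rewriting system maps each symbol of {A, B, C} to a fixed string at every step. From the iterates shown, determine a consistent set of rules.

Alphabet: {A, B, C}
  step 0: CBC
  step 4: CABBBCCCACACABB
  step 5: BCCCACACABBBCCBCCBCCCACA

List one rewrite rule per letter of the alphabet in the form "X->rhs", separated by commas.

A->CC, B->CA, C->B

  step 4 ⇒ step 5: CABBBCCCACACABB ⇒ B·CC·CA·CA·CA·B·B·B·CC·B·CC·B·CC·CA·CA
    A ↦ CC
    B ↦ CA
    C ↦ B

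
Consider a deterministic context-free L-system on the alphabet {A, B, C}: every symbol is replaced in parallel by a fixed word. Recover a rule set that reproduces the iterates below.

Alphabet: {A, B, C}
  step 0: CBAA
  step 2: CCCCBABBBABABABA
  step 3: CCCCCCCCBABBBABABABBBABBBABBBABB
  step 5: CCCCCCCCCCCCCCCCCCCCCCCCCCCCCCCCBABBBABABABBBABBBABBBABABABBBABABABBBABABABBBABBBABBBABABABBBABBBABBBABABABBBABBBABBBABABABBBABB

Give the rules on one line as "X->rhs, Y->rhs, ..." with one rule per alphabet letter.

A->BB, B->BA, C->CC

  step 2 ⇒ step 3: CCCCBABBBABABABA ⇒ CC·CC·CC·CC·BA·BB·BA·BA·BA·BB·BA·BB·BA·BB·BA·BB
    A ↦ BB
    B ↦ BA
    C ↦ CC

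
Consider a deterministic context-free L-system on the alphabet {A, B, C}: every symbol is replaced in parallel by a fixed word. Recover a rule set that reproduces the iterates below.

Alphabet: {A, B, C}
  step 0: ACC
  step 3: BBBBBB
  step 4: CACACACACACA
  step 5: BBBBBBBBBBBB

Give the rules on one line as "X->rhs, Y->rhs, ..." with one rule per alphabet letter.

A->B, B->CA, C->B

  step 4 ⇒ step 5: CACACACACACA ⇒ B·B·B·B·B·B·B·B·B·B·B·B
    A ↦ B
    C ↦ B
  step 3 ⇒ step 4: BBBBBB ⇒ CA·CA·CA·CA·CA·CA
    B ↦ CA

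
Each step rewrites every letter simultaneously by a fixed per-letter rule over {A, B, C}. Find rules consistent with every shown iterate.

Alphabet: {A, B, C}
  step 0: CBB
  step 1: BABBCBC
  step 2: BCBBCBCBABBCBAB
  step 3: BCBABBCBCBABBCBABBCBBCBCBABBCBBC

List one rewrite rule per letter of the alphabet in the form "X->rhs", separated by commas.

A->B, B->BC, C->BAB

  step 2 ⇒ step 3: BCBBCBCBABBCBAB ⇒ BC·BAB·BC·BC·BAB·BC·BAB·BC·B·BC·BC·BAB·BC·B·BC
    A ↦ B
    B ↦ BC
    C ↦ BAB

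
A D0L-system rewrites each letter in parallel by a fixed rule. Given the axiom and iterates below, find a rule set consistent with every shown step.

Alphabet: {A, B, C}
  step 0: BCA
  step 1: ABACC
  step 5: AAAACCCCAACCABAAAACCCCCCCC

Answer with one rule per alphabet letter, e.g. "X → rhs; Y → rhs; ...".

  step 0 ⇒ step 1: BCA ⇒ AB·A·CC
    A ↦ CC
    B ↦ AB
    C ↦ A

A->CC, B->AB, C->A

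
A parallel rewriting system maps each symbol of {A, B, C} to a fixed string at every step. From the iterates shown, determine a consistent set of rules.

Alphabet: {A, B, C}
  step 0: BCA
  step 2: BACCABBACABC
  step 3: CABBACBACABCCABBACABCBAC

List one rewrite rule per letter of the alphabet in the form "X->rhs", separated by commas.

  step 2 ⇒ step 3: BACCABBACABC ⇒ C·AB·BAC·BAC·AB·C·C·AB·BAC·AB·C·BAC
    A ↦ AB
    B ↦ C
    C ↦ BAC

A->AB, B->C, C->BAC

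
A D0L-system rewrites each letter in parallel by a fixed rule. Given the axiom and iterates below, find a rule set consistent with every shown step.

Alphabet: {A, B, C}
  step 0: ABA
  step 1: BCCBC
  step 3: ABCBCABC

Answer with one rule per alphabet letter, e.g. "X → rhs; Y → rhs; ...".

  step 0 ⇒ step 1: ABA ⇒ BC·C·BC
    A ↦ BC
    B ↦ C
    C ↦ A  (constrained at step 1)

A->BC, B->C, C->A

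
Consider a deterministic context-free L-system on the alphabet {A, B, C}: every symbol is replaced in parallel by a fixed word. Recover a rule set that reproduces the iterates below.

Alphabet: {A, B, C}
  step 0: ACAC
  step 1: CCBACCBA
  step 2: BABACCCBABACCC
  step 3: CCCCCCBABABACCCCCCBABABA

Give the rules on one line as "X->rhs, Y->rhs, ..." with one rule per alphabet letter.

  step 2 ⇒ step 3: BABACCCBABACCC ⇒ C·CC·C·CC·BA·BA·BA·C·CC·C·CC·BA·BA·BA
    A ↦ CC
    B ↦ C
    C ↦ BA

A->CC, B->C, C->BA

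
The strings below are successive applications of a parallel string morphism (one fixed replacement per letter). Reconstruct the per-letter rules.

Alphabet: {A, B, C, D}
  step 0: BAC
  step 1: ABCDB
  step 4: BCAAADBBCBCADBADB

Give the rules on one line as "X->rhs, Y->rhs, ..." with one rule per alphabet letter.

  step 0 ⇒ step 1: BAC ⇒ A·BC·DB
    A ↦ BC
    B ↦ A
    C ↦ DB
    D ↦ A  (constrained at step 1)

A->BC, B->A, C->DB, D->A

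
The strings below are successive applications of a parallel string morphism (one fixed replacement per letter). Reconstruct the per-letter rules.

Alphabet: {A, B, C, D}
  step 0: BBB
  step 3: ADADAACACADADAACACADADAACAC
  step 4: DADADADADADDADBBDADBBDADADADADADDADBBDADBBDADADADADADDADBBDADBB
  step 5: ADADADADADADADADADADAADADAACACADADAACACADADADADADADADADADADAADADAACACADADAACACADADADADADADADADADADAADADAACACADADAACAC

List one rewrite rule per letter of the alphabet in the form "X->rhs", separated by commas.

A->DAD, B->AC, C->BB, D->A

  step 4 ⇒ step 5: DADADADADADDADBBDADBBDADADADADADDADBBDADBBDADADADADADDADBBDADBB ⇒ A·DAD·A·DAD·A·DAD·A·DAD·A·DAD·A·A·DAD·A·AC·AC·A·DAD·A·AC·AC·A·DAD·A·DAD·A·DAD·A·DAD·A·DAD·A·A·DAD·A·AC·AC·A·DAD·A·AC·AC·A·DAD·A·DAD·A·DAD·A·DAD·A·DAD·A·A·DAD·A·AC·AC·A·DAD·A·AC·AC
    A ↦ DAD
    B ↦ AC
    D ↦ A
  step 3 ⇒ step 4: ADADAACACADADAACACADADAACAC ⇒ DAD·A·DAD·A·DAD·DAD·BB·DAD·BB·DAD·A·DAD·A·DAD·DAD·BB·DAD·BB·DAD·A·DAD·A·DAD·DAD·BB·DAD·BB
    C ↦ BB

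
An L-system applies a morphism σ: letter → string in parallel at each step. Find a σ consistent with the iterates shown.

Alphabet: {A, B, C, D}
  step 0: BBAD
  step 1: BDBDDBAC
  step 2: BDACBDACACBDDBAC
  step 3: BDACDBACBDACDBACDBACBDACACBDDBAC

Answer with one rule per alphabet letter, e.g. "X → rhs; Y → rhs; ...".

A->DB, B->BD, C->AC, D->AC

  step 2 ⇒ step 3: BDACBDACACBDDBAC ⇒ BD·AC·DB·AC·BD·AC·DB·AC·DB·AC·BD·AC·AC·BD·DB·AC
    A ↦ DB
    B ↦ BD
    C ↦ AC
    D ↦ AC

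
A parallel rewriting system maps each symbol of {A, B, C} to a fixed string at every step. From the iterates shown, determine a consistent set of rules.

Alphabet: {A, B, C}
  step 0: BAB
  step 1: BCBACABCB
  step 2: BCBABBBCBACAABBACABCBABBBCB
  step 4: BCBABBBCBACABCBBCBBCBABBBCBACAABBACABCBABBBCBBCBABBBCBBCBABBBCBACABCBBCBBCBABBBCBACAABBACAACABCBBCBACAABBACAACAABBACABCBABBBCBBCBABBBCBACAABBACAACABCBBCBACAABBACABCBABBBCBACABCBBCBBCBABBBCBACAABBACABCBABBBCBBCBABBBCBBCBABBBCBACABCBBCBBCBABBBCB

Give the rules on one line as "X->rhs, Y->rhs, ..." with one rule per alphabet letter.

A->ACA, B->BCB, C->ABB

  step 1 ⇒ step 2: BCBACABCB ⇒ BCB·ABB·BCB·ACA·ABB·ACA·BCB·ABB·BCB
    A ↦ ACA
    B ↦ BCB
    C ↦ ABB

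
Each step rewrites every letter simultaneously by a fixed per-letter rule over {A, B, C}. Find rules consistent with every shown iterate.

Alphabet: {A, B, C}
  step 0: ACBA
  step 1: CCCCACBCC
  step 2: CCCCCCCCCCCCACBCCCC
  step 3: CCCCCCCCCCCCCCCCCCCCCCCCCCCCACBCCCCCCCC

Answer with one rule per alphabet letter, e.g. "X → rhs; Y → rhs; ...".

  step 2 ⇒ step 3: CCCCCCCCCCCCACBCCCC ⇒ CC·CC·CC·CC·CC·CC·CC·CC·CC·CC·CC·CC·CC·CC·ACB·CC·CC·CC·CC
    A ↦ CC
    B ↦ ACB
    C ↦ CC

A->CC, B->ACB, C->CC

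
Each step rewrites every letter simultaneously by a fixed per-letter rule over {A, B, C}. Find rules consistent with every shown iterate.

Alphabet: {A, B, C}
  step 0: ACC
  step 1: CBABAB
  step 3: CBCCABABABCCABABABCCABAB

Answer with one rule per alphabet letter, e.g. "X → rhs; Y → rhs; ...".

  step 0 ⇒ step 1: ACC ⇒ CB·AB·AB
    A ↦ CB
    C ↦ AB
    B ↦ CC  (constrained at step 1)

A->CB, B->CC, C->AB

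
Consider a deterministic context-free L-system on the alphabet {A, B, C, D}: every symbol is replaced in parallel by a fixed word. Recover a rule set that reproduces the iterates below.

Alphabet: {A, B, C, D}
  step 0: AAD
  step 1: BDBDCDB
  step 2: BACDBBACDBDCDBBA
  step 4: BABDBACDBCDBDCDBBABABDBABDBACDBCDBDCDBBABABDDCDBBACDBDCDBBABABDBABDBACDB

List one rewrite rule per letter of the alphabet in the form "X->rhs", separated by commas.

A->BD, B->BA, C->D, D->CDB

  step 1 ⇒ step 2: BDBDCDB ⇒ BA·CDB·BA·CDB·D·CDB·BA
    B ↦ BA
    C ↦ D
    D ↦ CDB
  step 0 ⇒ step 1: AAD ⇒ BD·BD·CDB
    A ↦ BD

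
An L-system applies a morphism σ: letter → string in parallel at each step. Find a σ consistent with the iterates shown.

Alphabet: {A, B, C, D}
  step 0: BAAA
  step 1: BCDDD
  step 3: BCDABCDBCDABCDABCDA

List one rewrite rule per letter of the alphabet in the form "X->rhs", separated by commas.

A->D, B->BC, C->DA, D->BC

  step 0 ⇒ step 1: BAAA ⇒ BC·D·D·D
    A ↦ D
    B ↦ BC
    C ↦ DA  (constrained at step 1)
    D ↦ BC  (constrained at step 1)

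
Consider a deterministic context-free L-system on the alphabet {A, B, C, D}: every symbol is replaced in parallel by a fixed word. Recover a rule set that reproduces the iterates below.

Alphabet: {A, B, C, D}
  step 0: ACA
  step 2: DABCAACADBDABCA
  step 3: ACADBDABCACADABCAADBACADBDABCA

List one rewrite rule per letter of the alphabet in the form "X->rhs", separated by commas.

  step 2 ⇒ step 3: DABCAACADBDABCA ⇒ A·CA·DB·DAB·CA·CA·DAB·CA·A·DB·A·CA·DB·DAB·CA
    A ↦ CA
    B ↦ DB
    C ↦ DAB
    D ↦ A

A->CA, B->DB, C->DAB, D->A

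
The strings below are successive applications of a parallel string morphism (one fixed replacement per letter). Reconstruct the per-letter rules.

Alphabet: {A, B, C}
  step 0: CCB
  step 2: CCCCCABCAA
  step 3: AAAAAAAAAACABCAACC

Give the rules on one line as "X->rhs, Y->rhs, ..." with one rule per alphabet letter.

  step 2 ⇒ step 3: CCCCCABCAA ⇒ AA·AA·AA·AA·AA·C·ABC·AA·C·C
    A ↦ C
    B ↦ ABC
    C ↦ AA

A->C, B->ABC, C->AA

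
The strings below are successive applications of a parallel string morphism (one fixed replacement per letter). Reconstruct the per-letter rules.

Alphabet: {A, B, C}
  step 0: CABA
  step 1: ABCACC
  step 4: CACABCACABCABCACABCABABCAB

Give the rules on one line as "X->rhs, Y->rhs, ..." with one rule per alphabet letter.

A->C, B->AC, C->AB

  step 0 ⇒ step 1: CABA ⇒ AB·C·AC·C
    A ↦ C
    B ↦ AC
    C ↦ AB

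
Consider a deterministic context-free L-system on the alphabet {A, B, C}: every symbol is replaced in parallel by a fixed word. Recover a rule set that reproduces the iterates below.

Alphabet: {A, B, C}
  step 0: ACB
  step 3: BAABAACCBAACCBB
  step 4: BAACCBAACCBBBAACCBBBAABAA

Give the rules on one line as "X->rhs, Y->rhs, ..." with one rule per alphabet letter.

A->C, B->BAA, C->B

  step 3 ⇒ step 4: BAABAACCBAACCBB ⇒ BAA·C·C·BAA·C·C·B·B·BAA·C·C·B·B·BAA·BAA
    A ↦ C
    B ↦ BAA
    C ↦ B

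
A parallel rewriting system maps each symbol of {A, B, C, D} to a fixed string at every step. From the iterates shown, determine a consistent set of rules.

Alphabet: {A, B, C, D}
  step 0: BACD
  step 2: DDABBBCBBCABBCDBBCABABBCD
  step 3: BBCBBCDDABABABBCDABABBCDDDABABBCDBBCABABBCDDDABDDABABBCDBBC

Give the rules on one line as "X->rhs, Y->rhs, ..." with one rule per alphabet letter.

A->DD, B->AB, C->BCD, D->BBC

  step 2 ⇒ step 3: DDABBBCBBCABBCDBBCABABBCD ⇒ BBC·BBC·DD·AB·AB·AB·BCD·AB·AB·BCD·DD·AB·AB·BCD·BBC·AB·AB·BCD·DD·AB·DD·AB·AB·BCD·BBC
    A ↦ DD
    B ↦ AB
    C ↦ BCD
    D ↦ BBC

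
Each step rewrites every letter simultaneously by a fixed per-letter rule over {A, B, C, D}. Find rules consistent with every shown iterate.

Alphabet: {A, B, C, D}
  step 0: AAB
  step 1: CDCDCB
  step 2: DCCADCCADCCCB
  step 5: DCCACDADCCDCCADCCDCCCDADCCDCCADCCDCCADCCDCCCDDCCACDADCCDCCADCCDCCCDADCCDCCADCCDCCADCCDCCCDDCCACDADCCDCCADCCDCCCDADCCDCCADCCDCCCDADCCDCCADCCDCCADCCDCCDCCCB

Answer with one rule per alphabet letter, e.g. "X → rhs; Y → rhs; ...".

  step 1 ⇒ step 2: CDCDCB ⇒ DCC·A·DCC·A·DCC·CB
    B ↦ CB
    C ↦ DCC
    D ↦ A
  step 0 ⇒ step 1: AAB ⇒ CD·CD·CB
    A ↦ CD

A->CD, B->CB, C->DCC, D->A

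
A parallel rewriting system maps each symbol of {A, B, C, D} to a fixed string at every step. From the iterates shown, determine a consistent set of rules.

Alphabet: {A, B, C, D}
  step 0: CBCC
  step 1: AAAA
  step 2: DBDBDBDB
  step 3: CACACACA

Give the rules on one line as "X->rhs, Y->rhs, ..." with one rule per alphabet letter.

  step 2 ⇒ step 3: DBDBDBDB ⇒ C·A·C·A·C·A·C·A
    B ↦ A
    D ↦ C
  step 1 ⇒ step 2: AAAA ⇒ DB·DB·DB·DB
    A ↦ DB
  step 0 ⇒ step 1: CBCC ⇒ A·A·A·A
    C ↦ A

A->DB, B->A, C->A, D->C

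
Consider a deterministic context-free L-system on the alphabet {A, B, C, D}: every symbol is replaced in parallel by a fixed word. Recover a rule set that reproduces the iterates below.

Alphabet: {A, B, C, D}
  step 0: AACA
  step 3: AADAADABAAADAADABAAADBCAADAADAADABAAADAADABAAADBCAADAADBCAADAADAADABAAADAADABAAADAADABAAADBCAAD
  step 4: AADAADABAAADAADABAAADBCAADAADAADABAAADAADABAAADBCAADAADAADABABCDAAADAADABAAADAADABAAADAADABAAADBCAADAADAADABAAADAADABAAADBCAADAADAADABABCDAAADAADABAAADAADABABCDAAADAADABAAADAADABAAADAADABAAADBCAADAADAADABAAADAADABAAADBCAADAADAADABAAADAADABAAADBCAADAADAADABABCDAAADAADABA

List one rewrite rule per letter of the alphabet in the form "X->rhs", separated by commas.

A->AAD, B->BC, C->DA, D->ABA

  step 3 ⇒ step 4: AADAADABAAADAADABAAADBCAADAADAADABAAADAADABAAADBCAADAADBCAADAADAADABAAADAADABAAADAADABAAADBCAAD ⇒ AAD·AAD·ABA·AAD·AAD·ABA·AAD·BC·AAD·AAD·AAD·ABA·AAD·AAD·ABA·AAD·BC·AAD·AAD·AAD·ABA·BC·DA·AAD·AAD·ABA·AAD·AAD·ABA·AAD·AAD·ABA·AAD·BC·AAD·AAD·AAD·ABA·AAD·AAD·ABA·AAD·BC·AAD·AAD·AAD·ABA·BC·DA·AAD·AAD·ABA·AAD·AAD·ABA·BC·DA·AAD·AAD·ABA·AAD·AAD·ABA·AAD·AAD·ABA·AAD·BC·AAD·AAD·AAD·ABA·AAD·AAD·ABA·AAD·BC·AAD·AAD·AAD·ABA·AAD·AAD·ABA·AAD·BC·AAD·AAD·AAD·ABA·BC·DA·AAD·AAD·ABA
    A ↦ AAD
    B ↦ BC
    C ↦ DA
    D ↦ ABA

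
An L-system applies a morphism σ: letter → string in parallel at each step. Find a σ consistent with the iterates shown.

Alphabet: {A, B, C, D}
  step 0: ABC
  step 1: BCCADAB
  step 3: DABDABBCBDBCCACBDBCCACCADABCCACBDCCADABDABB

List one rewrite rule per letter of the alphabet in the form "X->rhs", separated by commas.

  step 0 ⇒ step 1: ABC ⇒ B·CCA·DAB
    A ↦ B
    B ↦ CCA
    C ↦ DAB
    D ↦ CBD  (constrained at step 1)

A->B, B->CCA, C->DAB, D->CBD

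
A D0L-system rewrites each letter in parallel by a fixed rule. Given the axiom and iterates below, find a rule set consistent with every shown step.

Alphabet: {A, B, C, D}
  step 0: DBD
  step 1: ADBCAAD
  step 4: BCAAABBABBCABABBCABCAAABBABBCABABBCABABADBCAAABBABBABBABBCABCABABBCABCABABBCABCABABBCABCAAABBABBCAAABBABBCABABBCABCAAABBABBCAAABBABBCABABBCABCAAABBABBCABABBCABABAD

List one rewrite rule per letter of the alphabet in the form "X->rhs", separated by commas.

A->BAB, B->BCA, C->AAB, D->AD

  step 0 ⇒ step 1: DBD ⇒ AD·BCA·AD
    B ↦ BCA
    D ↦ AD
    A ↦ BAB  (constrained at step 1)
    C ↦ AAB  (constrained at step 1)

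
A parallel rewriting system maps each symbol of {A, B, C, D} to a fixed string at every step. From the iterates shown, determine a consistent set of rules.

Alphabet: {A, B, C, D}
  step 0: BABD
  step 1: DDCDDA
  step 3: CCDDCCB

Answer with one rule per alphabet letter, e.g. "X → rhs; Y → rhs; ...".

A->C, B->DD, C->B, D->A

  step 0 ⇒ step 1: BABD ⇒ DD·C·DD·A
    A ↦ C
    B ↦ DD
    D ↦ A
    C ↦ B  (constrained at step 1)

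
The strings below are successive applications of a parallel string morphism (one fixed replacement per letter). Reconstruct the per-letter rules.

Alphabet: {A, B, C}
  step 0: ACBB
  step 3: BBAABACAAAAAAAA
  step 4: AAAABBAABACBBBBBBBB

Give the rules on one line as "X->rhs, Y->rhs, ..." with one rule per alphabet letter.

  step 3 ⇒ step 4: BBAABACAAAAAAAA ⇒ AA·AA·B·B·AA·B·AC·B·B·B·B·B·B·B·B
    A ↦ B
    B ↦ AA
    C ↦ AC

A->B, B->AA, C->AC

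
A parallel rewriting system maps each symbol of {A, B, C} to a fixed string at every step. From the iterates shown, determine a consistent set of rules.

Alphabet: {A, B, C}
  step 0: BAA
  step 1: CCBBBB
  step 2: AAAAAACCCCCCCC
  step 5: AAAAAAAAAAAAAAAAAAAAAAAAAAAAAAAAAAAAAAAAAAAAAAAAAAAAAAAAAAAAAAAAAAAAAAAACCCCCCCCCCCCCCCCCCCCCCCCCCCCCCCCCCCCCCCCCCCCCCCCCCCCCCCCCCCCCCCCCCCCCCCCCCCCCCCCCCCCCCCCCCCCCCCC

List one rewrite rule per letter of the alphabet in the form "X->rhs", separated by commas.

  step 1 ⇒ step 2: CCBBBB ⇒ AAA·AAA·CC·CC·CC·CC
    B ↦ CC
    C ↦ AAA
  step 0 ⇒ step 1: BAA ⇒ CC·BB·BB
    A ↦ BB

A->BB, B->CC, C->AAA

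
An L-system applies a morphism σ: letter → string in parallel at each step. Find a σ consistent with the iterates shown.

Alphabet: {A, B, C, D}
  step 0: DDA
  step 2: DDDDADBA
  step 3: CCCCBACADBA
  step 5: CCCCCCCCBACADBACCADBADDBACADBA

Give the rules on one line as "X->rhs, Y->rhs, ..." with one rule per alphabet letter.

  step 2 ⇒ step 3: DDDDADBA ⇒ C·C·C·C·BA·C·AD·BA
    A ↦ BA
    B ↦ AD
    D ↦ C
    C ↦ DD  (constrained at step 3)

A->BA, B->AD, C->DD, D->C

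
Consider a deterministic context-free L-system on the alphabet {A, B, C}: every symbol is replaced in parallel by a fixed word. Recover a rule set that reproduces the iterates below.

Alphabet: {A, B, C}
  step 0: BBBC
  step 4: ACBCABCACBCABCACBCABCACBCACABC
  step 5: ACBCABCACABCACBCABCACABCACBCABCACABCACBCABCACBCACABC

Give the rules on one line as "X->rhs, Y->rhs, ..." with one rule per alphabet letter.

  step 4 ⇒ step 5: ACBCABCACBCABCACBCABCACBCACABC ⇒ AC·BC·A·BC·AC·A·BC·AC·BC·A·BC·AC·A·BC·AC·BC·A·BC·AC·A·BC·AC·BC·A·BC·AC·BC·AC·A·BC
    A ↦ AC
    B ↦ A
    C ↦ BC

A->AC, B->A, C->BC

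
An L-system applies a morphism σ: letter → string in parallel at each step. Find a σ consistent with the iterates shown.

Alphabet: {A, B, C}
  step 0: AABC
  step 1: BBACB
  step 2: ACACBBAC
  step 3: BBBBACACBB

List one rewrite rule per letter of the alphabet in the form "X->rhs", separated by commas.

  step 2 ⇒ step 3: ACACBBAC ⇒ B·B·B·B·AC·AC·B·B
    A ↦ B
    B ↦ AC
    C ↦ B

A->B, B->AC, C->B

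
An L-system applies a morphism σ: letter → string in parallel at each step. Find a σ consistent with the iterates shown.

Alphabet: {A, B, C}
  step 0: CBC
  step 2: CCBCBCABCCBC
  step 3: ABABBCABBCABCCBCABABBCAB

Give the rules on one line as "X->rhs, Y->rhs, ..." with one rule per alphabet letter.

A->CC, B->BC, C->AB

  step 2 ⇒ step 3: CCBCBCABCCBC ⇒ AB·AB·BC·AB·BC·AB·CC·BC·AB·AB·BC·AB
    A ↦ CC
    B ↦ BC
    C ↦ AB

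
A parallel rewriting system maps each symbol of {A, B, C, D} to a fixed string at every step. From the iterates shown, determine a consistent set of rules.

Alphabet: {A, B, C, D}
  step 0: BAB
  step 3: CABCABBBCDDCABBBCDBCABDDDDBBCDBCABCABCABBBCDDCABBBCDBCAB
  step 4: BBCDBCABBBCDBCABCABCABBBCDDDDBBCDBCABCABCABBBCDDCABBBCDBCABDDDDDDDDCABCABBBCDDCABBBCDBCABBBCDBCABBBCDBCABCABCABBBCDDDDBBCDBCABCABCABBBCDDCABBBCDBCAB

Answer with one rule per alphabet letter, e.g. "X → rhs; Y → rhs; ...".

A->DB, B->CAB, C->BBC, D->DD

  step 3 ⇒ step 4: CABCABBBCDDCABBBCDBCABDDDDBBCDBCABCABCABBBCDDCABBBCDBCAB ⇒ BBC·DB·CAB·BBC·DB·CAB·CAB·CAB·BBC·DD·DD·BBC·DB·CAB·CAB·CAB·BBC·DD·CAB·BBC·DB·CAB·DD·DD·DD·DD·CAB·CAB·BBC·DD·CAB·BBC·DB·CAB·BBC·DB·CAB·BBC·DB·CAB·CAB·CAB·BBC·DD·DD·BBC·DB·CAB·CAB·CAB·BBC·DD·CAB·BBC·DB·CAB
    A ↦ DB
    B ↦ CAB
    C ↦ BBC
    D ↦ DD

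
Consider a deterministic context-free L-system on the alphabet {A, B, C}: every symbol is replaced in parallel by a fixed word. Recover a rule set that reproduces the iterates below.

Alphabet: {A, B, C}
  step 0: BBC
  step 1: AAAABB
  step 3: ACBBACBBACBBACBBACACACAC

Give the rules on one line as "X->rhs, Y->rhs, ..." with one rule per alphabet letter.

A->AC, B->AA, C->BB

  step 0 ⇒ step 1: BBC ⇒ AA·AA·BB
    B ↦ AA
    C ↦ BB
    A ↦ AC  (constrained at step 1)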